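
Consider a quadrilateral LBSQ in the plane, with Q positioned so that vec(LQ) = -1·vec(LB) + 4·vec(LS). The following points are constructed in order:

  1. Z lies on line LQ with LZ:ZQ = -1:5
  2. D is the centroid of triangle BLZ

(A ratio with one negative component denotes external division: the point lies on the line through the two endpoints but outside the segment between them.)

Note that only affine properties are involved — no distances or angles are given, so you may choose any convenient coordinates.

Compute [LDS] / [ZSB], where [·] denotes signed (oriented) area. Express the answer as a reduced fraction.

Set L = (0, 0), B = (1, 0), S = (0, 1), Q = (-1, 4); any affine frame gives the same invariant.
1. Z lies on line LQ with LZ:ZQ = -1:5 ⇒ Z = (1/4, -1)
2. D is the centroid of triangle BLZ ⇒ D = (5/12, -1/3)
2·[LDS] = 5/12, 2·[ZSB] = -7/4
[LDS]:[ZSB] = 5/12:-7/4 = -5/21

[LDS]:[ZSB] = -5/21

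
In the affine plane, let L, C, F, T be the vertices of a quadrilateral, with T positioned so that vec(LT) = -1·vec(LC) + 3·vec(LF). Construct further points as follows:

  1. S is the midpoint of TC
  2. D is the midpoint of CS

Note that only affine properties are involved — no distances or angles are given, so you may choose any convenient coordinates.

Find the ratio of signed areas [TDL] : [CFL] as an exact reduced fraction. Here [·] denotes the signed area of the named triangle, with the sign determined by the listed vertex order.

Choose coordinates L = (0, 0), C = (1, 0), F = (0, 1), T = (-1, 3).
1. S is the midpoint of TC ⇒ S = (0, 3/2)
2. D is the midpoint of CS ⇒ D = (1/2, 3/4)
2·[TDL] = -9/4, 2·[CFL] = 1
[TDL]:[CFL] = -9/4:1 = -9/4

[TDL]:[CFL] = -9/4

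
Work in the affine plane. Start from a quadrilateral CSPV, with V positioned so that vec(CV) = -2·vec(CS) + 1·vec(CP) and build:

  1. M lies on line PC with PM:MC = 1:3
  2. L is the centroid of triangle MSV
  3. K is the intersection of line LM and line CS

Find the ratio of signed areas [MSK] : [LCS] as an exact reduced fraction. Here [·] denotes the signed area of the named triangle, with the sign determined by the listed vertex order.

Set C = (0, 0), S = (1, 0), P = (0, 1), V = (-2, 1); any affine frame gives the same invariant.
1. M lies on line PC with PM:MC = 1:3 ⇒ M = (0, 3/4)
2. L is the centroid of triangle MSV ⇒ L = (-1/3, 7/12)
3. K is the intersection of line LM and line CS ⇒ K = (-3/2, 0)
2·[MSK] = -15/8, 2·[LCS] = 7/12
[MSK]:[LCS] = -15/8:7/12 = -45/14

[MSK]:[LCS] = -45/14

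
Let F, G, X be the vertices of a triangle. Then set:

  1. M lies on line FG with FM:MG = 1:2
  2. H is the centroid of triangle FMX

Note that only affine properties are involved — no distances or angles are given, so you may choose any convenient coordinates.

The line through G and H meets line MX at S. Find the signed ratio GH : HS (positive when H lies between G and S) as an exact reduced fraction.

GH:HS = -7

Set F = (0, 0), G = (1, 0), X = (0, 1); any affine frame gives the same invariant.
1. M lies on line FG with FM:MG = 1:2 ⇒ M = (1/3, 0)
2. H is the centroid of triangle FMX ⇒ H = (1/9, 1/3)
line GH meets MX at S = (5/21, 2/7)
H = G + t·(S−G) with t = 7/6, so GH:HS = 7/6:-1/6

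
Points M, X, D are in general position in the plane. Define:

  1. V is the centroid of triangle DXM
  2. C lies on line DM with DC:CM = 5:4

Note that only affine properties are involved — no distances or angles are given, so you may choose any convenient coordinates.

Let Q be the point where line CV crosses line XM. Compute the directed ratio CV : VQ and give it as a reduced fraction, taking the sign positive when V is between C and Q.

CV:VQ = 1/3

Set M = (0, 0), X = (1, 0), D = (0, 1); any affine frame gives the same invariant.
1. V is the centroid of triangle DXM ⇒ V = (1/3, 1/3)
2. C lies on line DM with DC:CM = 5:4 ⇒ C = (0, 4/9)
line CV meets XM at Q = (4/3, 0)
V = C + t·(Q−C) with t = 1/4, so CV:VQ = 1/4:3/4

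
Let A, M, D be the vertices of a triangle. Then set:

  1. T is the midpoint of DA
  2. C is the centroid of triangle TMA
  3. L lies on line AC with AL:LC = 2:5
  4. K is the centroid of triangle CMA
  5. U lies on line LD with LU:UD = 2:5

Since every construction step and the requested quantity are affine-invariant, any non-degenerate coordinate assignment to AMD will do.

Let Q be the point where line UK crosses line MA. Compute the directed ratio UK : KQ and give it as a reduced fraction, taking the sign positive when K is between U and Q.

Work in coordinates with A = (0, 0), M = (1, 0), D = (0, 1).
1. T is the midpoint of DA ⇒ T = (0, 1/2)
2. C is the centroid of triangle TMA ⇒ C = (1/3, 1/6)
3. L lies on line AC with AL:LC = 2:5 ⇒ L = (2/21, 1/21)
4. K is the centroid of triangle CMA ⇒ K = (4/9, 1/18)
5. U lies on line LD with LU:UD = 2:5 ⇒ U = (10/147, 47/147)
line UK meets MA at Q = (122/233, 0)
K = U + t·(Q−U) with t = 233/282, so UK:KQ = 233/282:49/282

UK:KQ = 233/49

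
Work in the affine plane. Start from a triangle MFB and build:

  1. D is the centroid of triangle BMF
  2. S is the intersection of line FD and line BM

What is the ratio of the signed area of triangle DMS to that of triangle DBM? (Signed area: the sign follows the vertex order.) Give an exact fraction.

Set M = (0, 0), F = (1, 0), B = (0, 1); any affine frame gives the same invariant.
1. D is the centroid of triangle BMF ⇒ D = (1/3, 1/3)
2. S is the intersection of line FD and line BM ⇒ S = (0, 1/2)
2·[DMS] = -1/6, 2·[DBM] = 1/3
[DMS]:[DBM] = -1/6:1/3 = -1/2

[DMS]:[DBM] = -1/2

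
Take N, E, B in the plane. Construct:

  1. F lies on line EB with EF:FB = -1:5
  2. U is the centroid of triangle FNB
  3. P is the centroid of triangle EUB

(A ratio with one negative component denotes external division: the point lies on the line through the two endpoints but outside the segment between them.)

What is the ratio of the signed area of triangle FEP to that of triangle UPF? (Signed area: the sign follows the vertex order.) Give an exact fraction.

Set N = (0, 0), E = (1, 0), B = (0, 1); any affine frame gives the same invariant.
1. F lies on line EB with EF:FB = -1:5 ⇒ F = (5/4, -1/4)
2. U is the centroid of triangle FNB ⇒ U = (5/12, 1/4)
3. P is the centroid of triangle EUB ⇒ P = (17/36, 5/12)
2·[FEP] = 1/36, 2·[UPF] = -1/6
[FEP]:[UPF] = 1/36:-1/6 = -1/6

[FEP]:[UPF] = -1/6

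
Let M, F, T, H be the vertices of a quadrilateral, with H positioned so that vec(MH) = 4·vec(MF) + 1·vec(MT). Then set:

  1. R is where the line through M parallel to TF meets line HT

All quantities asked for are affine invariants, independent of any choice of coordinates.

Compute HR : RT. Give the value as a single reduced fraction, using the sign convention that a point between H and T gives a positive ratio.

HR:RT = -5

Set M = (0, 0), F = (1, 0), T = (0, 1), H = (4, 1); any affine frame gives the same invariant.
1. R is where the line through M parallel to TF meets line HT ⇒ R = (-1, 1)
R = H + t·(T−H) with t = 5/4, so HR:RT = t:(1−t) = 5/4:-1/4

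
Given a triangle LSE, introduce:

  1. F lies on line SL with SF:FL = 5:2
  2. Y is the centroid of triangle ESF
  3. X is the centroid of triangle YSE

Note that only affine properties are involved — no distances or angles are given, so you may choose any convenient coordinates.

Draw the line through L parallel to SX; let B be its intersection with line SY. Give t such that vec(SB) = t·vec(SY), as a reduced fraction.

t = 28/5

Choose coordinates L = (0, 0), S = (1, 0), E = (0, 1).
1. F lies on line SL with SF:FL = 5:2 ⇒ F = (2/7, 0)
2. Y is the centroid of triangle ESF ⇒ Y = (3/7, 1/3)
3. X is the centroid of triangle YSE ⇒ X = (10/21, 4/9)
through L parallel to SX: direction (-11/21, 4/9); meets SY at B = (-11/5, 28/15)
B = S + t·(Y−S) with t = 28/5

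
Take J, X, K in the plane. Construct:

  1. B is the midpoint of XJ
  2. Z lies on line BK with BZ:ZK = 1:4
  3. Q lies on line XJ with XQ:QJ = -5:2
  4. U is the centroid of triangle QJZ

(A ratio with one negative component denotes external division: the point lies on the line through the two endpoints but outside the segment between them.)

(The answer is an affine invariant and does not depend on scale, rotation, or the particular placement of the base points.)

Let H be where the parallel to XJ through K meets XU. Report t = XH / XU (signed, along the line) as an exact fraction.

Choose coordinates J = (0, 0), X = (1, 0), K = (0, 1).
1. B is the midpoint of XJ ⇒ B = (1/2, 0)
2. Z lies on line BK with BZ:ZK = 1:4 ⇒ Z = (2/5, 1/5)
3. Q lies on line XJ with XQ:QJ = -5:2 ⇒ Q = (-2/3, 0)
4. U is the centroid of triangle QJZ ⇒ U = (-4/45, 1/15)
through K parallel to XJ: direction (-1, 0); meets XU at H = (-46/3, 1)
H = X + t·(U−X) with t = 15

t = 15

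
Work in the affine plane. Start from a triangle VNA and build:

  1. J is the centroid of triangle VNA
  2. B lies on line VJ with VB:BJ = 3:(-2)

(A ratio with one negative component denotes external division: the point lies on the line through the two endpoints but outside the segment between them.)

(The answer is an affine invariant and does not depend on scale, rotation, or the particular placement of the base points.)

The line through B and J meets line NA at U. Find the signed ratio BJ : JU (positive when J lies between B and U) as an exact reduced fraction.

Assign V = (0, 0), N = (1, 0), A = (0, 1) — the answer is frame-independent, so this choice is without loss of generality.
1. J is the centroid of triangle VNA ⇒ J = (1/3, 1/3)
2. B lies on line VJ with VB:BJ = 3:(-2) ⇒ B = (1, 1)
line BJ meets NA at U = (1/2, 1/2)
J = B + t·(U−B) with t = 4/3, so BJ:JU = 4/3:-1/3

BJ:JU = -4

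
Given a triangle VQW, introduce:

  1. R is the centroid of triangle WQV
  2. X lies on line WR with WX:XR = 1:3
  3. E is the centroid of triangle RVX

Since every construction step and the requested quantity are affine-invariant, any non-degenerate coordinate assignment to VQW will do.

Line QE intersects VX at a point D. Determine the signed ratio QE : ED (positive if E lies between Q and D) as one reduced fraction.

QE:ED = 9

Assign V = (0, 0), Q = (1, 0), W = (0, 1) — the answer is frame-independent, so this choice is without loss of generality.
1. R is the centroid of triangle WQV ⇒ R = (1/3, 1/3)
2. X lies on line WR with WX:XR = 1:3 ⇒ X = (1/12, 5/6)
3. E is the centroid of triangle RVX ⇒ E = (5/36, 7/18)
line QE meets VX at D = (7/162, 35/81)
E = Q + t·(D−Q) with t = 9/10, so QE:ED = 9/10:1/10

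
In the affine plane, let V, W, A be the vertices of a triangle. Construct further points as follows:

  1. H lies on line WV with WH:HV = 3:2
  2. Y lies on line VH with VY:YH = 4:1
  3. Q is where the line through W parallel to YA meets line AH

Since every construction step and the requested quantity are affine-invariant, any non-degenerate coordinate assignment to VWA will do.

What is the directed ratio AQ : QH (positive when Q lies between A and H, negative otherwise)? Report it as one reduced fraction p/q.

AQ:QH = -17/15

Work in coordinates with V = (0, 0), W = (1, 0), A = (0, 1).
1. H lies on line WV with WH:HV = 3:2 ⇒ H = (2/5, 0)
2. Y lies on line VH with VY:YH = 4:1 ⇒ Y = (8/25, 0)
3. Q is where the line through W parallel to YA meets line AH ⇒ Q = (17/5, -15/2)
Q = A + t·(H−A) with t = 17/2, so AQ:QH = t:(1−t) = 17/2:-15/2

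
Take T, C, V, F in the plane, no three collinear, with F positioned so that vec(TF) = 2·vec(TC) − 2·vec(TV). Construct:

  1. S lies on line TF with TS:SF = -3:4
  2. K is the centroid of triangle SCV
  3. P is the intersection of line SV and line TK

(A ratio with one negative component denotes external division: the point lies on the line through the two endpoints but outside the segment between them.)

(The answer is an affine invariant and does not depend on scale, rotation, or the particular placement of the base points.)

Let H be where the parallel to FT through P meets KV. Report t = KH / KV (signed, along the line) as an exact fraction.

Assign T = (0, 0), C = (1, 0), V = (0, 1), F = (2, -2) — the answer is frame-independent, so this choice is without loss of generality.
1. S lies on line TF with TS:SF = -3:4 ⇒ S = (-6, 6)
2. K is the centroid of triangle SCV ⇒ K = (-5/3, 7/3)
3. P is the intersection of line SV and line TK ⇒ P = (-30/17, 42/17)
through P parallel to FT: direction (-2, 2); meets KV at H = (-25/17, 37/17)
H = K + t·(V−K) with t = 2/17

t = 2/17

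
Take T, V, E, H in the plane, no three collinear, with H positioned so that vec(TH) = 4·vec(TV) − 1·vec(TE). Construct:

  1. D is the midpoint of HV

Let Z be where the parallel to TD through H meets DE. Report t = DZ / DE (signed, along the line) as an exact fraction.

Set T = (0, 0), V = (1, 0), E = (0, 1), H = (4, -1); any affine frame gives the same invariant.
1. D is the midpoint of HV ⇒ D = (5/2, -1/2)
through H parallel to TD: direction (5/2, -1/2); meets DE at Z = (3, -4/5)
Z = D + t·(E−D) with t = -1/5

t = -1/5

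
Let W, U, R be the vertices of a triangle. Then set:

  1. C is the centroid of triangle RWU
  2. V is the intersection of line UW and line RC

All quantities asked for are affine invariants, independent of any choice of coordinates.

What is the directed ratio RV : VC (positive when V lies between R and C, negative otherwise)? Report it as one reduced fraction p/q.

RV:VC = -3

Choose coordinates W = (0, 0), U = (1, 0), R = (0, 1).
1. C is the centroid of triangle RWU ⇒ C = (1/3, 1/3)
2. V is the intersection of line UW and line RC ⇒ V = (1/2, 0)
V = R + t·(C−R) with t = 3/2, so RV:VC = t:(1−t) = 3/2:-1/2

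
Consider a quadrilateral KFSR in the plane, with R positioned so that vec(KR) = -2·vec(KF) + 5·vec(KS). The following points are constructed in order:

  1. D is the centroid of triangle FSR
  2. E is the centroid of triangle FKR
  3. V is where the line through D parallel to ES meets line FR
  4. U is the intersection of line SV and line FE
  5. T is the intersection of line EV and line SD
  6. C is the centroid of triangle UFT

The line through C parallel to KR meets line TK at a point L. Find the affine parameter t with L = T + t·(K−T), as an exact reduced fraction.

Work in coordinates with K = (0, 0), F = (1, 0), S = (0, 1), R = (-2, 5).
1. D is the centroid of triangle FSR ⇒ D = (-1/3, 2)
2. E is the centroid of triangle FKR ⇒ E = (-1/3, 5/3)
3. V is where the line through D parallel to ES meets line FR ⇒ V = (-1, 10/3)
4. U is the intersection of line SV and line FE ⇒ U = (-3/13, 20/13)
5. T is the intersection of line EV and line SD ⇒ T = (1/3, 0)
6. C is the centroid of triangle UFT ⇒ C = (43/117, 20/39)
through C parallel to KR: direction (-2, 5); meets TK at L = (67/117, 0)
L = T + t·(K−T) with t = -28/39

t = -28/39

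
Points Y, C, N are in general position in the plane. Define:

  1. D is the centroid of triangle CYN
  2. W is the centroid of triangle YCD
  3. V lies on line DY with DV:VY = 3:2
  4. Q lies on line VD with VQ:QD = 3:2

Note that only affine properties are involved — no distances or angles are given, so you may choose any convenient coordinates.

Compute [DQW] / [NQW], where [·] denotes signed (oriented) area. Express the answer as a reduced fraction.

[DQW]:[NQW] = 1/4

Set Y = (0, 0), C = (1, 0), N = (0, 1); any affine frame gives the same invariant.
1. D is the centroid of triangle CYN ⇒ D = (1/3, 1/3)
2. W is the centroid of triangle YCD ⇒ W = (4/9, 1/9)
3. V lies on line DY with DV:VY = 3:2 ⇒ V = (2/15, 2/15)
4. Q lies on line VD with VQ:QD = 3:2 ⇒ Q = (19/75, 19/75)
2·[DQW] = 2/75, 2·[NQW] = 8/75
[DQW]:[NQW] = 2/75:8/75 = 1/4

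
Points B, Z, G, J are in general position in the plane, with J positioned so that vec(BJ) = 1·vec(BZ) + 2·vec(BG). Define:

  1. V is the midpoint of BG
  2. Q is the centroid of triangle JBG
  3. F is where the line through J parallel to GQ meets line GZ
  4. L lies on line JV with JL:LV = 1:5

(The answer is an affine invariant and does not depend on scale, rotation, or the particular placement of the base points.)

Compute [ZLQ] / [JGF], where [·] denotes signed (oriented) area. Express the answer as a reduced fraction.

Choose coordinates B = (0, 0), Z = (1, 0), G = (0, 1), J = (1, 2).
1. V is the midpoint of BG ⇒ V = (0, 1/2)
2. Q is the centroid of triangle JBG ⇒ Q = (1/3, 1)
3. F is where the line through J parallel to GQ meets line GZ ⇒ F = (-1, 2)
4. L lies on line JV with JL:LV = 1:5 ⇒ L = (5/6, 7/4)
2·[ZLQ] = 1, 2·[JGF] = -2
[ZLQ]:[JGF] = 1:-2 = -1/2

[ZLQ]:[JGF] = -1/2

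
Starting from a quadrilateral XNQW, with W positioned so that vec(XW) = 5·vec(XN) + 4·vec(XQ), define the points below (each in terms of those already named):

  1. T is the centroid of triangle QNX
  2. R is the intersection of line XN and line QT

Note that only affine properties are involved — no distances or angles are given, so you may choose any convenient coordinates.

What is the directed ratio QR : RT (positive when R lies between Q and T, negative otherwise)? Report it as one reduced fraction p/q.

QR:RT = -3

Assign X = (0, 0), N = (1, 0), Q = (0, 1), W = (5, 4) — the answer is frame-independent, so this choice is without loss of generality.
1. T is the centroid of triangle QNX ⇒ T = (1/3, 1/3)
2. R is the intersection of line XN and line QT ⇒ R = (1/2, 0)
R = Q + t·(T−Q) with t = 3/2, so QR:RT = t:(1−t) = 3/2:-1/2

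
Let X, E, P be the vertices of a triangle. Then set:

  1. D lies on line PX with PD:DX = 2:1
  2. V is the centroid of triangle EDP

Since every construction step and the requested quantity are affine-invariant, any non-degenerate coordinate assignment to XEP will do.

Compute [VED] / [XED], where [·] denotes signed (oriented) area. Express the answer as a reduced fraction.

[VED]:[XED] = -2/3

Work in coordinates with X = (0, 0), E = (1, 0), P = (0, 1).
1. D lies on line PX with PD:DX = 2:1 ⇒ D = (0, 1/3)
2. V is the centroid of triangle EDP ⇒ V = (1/3, 4/9)
2·[VED] = -2/9, 2·[XED] = 1/3
[VED]:[XED] = -2/9:1/3 = -2/3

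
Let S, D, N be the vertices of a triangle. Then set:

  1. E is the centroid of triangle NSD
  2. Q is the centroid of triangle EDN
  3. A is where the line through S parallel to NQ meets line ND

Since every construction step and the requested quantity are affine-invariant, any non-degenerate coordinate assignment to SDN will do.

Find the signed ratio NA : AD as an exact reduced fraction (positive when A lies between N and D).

Choose coordinates S = (0, 0), D = (1, 0), N = (0, 1).
1. E is the centroid of triangle NSD ⇒ E = (1/3, 1/3)
2. Q is the centroid of triangle EDN ⇒ Q = (4/9, 4/9)
3. A is where the line through S parallel to NQ meets line ND ⇒ A = (-4, 5)
A = N + t·(D−N) with t = -4, so NA:AD = t:(1−t) = -4:5

NA:AD = -4/5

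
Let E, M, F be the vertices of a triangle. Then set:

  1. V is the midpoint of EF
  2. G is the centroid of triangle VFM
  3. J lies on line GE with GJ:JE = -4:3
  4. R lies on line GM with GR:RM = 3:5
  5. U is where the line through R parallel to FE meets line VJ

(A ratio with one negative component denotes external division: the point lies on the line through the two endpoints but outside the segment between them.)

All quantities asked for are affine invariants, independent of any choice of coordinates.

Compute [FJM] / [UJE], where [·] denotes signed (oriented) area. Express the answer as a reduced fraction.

Set E = (0, 0), M = (1, 0), F = (0, 1); any affine frame gives the same invariant.
1. V is the midpoint of EF ⇒ V = (0, 1/2)
2. G is the centroid of triangle VFM ⇒ G = (1/3, 1/2)
3. J lies on line GE with GJ:JE = -4:3 ⇒ J = (-1, -3/2)
4. R lies on line GM with GR:RM = 3:5 ⇒ R = (7/12, 5/16)
5. U is where the line through R parallel to FE meets line VJ ⇒ U = (7/12, 5/3)
2·[FJM] = 7/2, 2·[UJE] = 19/24
[FJM]:[UJE] = 7/2:19/24 = 84/19

[FJM]:[UJE] = 84/19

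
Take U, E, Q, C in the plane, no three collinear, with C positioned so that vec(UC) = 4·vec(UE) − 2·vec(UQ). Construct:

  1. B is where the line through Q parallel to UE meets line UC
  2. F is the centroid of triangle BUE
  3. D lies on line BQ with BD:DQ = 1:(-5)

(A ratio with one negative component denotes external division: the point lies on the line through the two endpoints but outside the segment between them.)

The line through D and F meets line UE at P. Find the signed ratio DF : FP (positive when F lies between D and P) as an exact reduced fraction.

Choose coordinates U = (0, 0), E = (1, 0), Q = (0, 1), C = (4, -2).
1. B is where the line through Q parallel to UE meets line UC ⇒ B = (-2, 1)
2. F is the centroid of triangle BUE ⇒ F = (-1/3, 1/3)
3. D lies on line BQ with BD:DQ = 1:(-5) ⇒ D = (-5/2, 1)
line DF meets UE at P = (3/4, 0)
F = D + t·(P−D) with t = 2/3, so DF:FP = 2/3:1/3

DF:FP = 2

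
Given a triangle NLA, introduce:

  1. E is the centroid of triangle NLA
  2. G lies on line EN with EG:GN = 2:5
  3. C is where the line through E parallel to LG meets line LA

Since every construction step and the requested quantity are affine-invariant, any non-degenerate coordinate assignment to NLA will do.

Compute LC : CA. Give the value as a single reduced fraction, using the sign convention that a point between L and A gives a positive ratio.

LC:CA = 2/9

Assign N = (0, 0), L = (1, 0), A = (0, 1) — the answer is frame-independent, so this choice is without loss of generality.
1. E is the centroid of triangle NLA ⇒ E = (1/3, 1/3)
2. G lies on line EN with EG:GN = 2:5 ⇒ G = (5/21, 5/21)
3. C is where the line through E parallel to LG meets line LA ⇒ C = (9/11, 2/11)
C = L + t·(A−L) with t = 2/11, so LC:CA = t:(1−t) = 2/11:9/11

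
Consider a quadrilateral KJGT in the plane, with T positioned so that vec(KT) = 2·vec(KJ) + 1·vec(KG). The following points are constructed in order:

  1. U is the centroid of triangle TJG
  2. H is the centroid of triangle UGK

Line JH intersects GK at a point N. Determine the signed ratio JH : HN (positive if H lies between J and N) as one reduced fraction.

JH:HN = 2

Choose coordinates K = (0, 0), J = (1, 0), G = (0, 1), T = (2, 1).
1. U is the centroid of triangle TJG ⇒ U = (1, 2/3)
2. H is the centroid of triangle UGK ⇒ H = (1/3, 5/9)
line JH meets GK at N = (0, 5/6)
H = J + t·(N−J) with t = 2/3, so JH:HN = 2/3:1/3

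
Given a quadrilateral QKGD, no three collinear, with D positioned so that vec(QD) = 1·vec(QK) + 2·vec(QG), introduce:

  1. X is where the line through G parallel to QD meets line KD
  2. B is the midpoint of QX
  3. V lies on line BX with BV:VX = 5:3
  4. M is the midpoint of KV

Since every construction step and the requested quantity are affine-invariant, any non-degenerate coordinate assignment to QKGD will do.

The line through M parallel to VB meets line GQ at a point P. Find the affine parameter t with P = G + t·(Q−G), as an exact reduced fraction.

Choose coordinates Q = (0, 0), K = (1, 0), G = (0, 1), D = (1, 2).
1. X is where the line through G parallel to QD meets line KD ⇒ X = (1, 3)
2. B is the midpoint of QX ⇒ B = (1/2, 3/2)
3. V lies on line BX with BV:VX = 5:3 ⇒ V = (13/16, 39/16)
4. M is the midpoint of KV ⇒ M = (29/32, 39/32)
through M parallel to VB: direction (-5/16, -15/16); meets GQ at P = (0, -3/2)
P = G + t·(Q−G) with t = 5/2

t = 5/2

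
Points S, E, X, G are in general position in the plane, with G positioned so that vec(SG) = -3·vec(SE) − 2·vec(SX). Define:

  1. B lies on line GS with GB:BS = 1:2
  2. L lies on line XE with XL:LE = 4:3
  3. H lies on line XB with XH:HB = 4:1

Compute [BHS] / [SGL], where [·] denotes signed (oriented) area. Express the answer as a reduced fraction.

Work in coordinates with S = (0, 0), E = (1, 0), X = (0, 1), G = (-3, -2).
1. B lies on line GS with GB:BS = 1:2 ⇒ B = (-2, -4/3)
2. L lies on line XE with XL:LE = 4:3 ⇒ L = (4/7, 3/7)
3. H lies on line XB with XH:HB = 4:1 ⇒ H = (-8/5, -13/15)
2·[BHS] = -2/5, 2·[SGL] = -1/7
[BHS]:[SGL] = -2/5:-1/7 = 14/5

[BHS]:[SGL] = 14/5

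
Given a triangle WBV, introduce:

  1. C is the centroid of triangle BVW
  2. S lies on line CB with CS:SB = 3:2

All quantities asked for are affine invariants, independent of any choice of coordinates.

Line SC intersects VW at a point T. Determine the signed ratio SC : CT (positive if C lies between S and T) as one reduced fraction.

Work in coordinates with W = (0, 0), B = (1, 0), V = (0, 1).
1. C is the centroid of triangle BVW ⇒ C = (1/3, 1/3)
2. S lies on line CB with CS:SB = 3:2 ⇒ S = (11/15, 2/15)
line SC meets VW at T = (0, 1/2)
C = S + t·(T−S) with t = 6/11, so SC:CT = 6/11:5/11

SC:CT = 6/5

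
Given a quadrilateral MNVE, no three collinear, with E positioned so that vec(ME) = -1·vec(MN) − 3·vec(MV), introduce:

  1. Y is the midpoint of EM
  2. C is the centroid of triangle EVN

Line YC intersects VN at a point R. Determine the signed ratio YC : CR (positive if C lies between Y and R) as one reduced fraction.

YC:CR = 4/5

Choose coordinates M = (0, 0), N = (1, 0), V = (0, 1), E = (-1, -3).
1. Y is the midpoint of EM ⇒ Y = (-1/2, -3/2)
2. C is the centroid of triangle EVN ⇒ C = (0, -2/3)
line YC meets VN at R = (5/8, 3/8)
C = Y + t·(R−Y) with t = 4/9, so YC:CR = 4/9:5/9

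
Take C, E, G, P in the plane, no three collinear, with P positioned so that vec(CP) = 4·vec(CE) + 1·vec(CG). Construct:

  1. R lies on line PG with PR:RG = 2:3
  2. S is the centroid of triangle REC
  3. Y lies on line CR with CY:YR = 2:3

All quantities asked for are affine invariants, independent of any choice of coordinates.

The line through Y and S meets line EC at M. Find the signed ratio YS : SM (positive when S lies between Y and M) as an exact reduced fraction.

YS:SM = 1/5

Work in coordinates with C = (0, 0), E = (1, 0), G = (0, 1), P = (4, 1).
1. R lies on line PG with PR:RG = 2:3 ⇒ R = (12/5, 1)
2. S is the centroid of triangle REC ⇒ S = (17/15, 1/3)
3. Y lies on line CR with CY:YR = 2:3 ⇒ Y = (24/25, 2/5)
line YS meets EC at M = (2, 0)
S = Y + t·(M−Y) with t = 1/6, so YS:SM = 1/6:5/6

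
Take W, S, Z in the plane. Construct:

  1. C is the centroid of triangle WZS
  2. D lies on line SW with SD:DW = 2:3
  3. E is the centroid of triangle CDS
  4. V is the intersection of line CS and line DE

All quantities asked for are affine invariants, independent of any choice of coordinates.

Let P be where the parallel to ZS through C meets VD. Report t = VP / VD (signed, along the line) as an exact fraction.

t = 5/7

Set W = (0, 0), S = (1, 0), Z = (0, 1); any affine frame gives the same invariant.
1. C is the centroid of triangle WZS ⇒ C = (1/3, 1/3)
2. D lies on line SW with SD:DW = 2:3 ⇒ D = (3/5, 0)
3. E is the centroid of triangle CDS ⇒ E = (29/45, 1/9)
4. V is the intersection of line CS and line DE ⇒ V = (2/3, 1/6)
through C parallel to ZS: direction (1, -1); meets VD at P = (13/21, 1/21)
P = V + t·(D−V) with t = 5/7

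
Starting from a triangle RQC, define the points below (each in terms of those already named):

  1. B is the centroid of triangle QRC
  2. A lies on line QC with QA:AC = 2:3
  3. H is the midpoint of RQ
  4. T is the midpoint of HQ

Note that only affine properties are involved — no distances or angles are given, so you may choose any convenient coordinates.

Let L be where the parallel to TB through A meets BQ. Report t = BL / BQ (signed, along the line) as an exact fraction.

t = 7/5

Work in coordinates with R = (0, 0), Q = (1, 0), C = (0, 1).
1. B is the centroid of triangle QRC ⇒ B = (1/3, 1/3)
2. A lies on line QC with QA:AC = 2:3 ⇒ A = (3/5, 2/5)
3. H is the midpoint of RQ ⇒ H = (1/2, 0)
4. T is the midpoint of HQ ⇒ T = (3/4, 0)
through A parallel to TB: direction (-5/12, 1/3); meets BQ at L = (19/15, -2/15)
L = B + t·(Q−B) with t = 7/5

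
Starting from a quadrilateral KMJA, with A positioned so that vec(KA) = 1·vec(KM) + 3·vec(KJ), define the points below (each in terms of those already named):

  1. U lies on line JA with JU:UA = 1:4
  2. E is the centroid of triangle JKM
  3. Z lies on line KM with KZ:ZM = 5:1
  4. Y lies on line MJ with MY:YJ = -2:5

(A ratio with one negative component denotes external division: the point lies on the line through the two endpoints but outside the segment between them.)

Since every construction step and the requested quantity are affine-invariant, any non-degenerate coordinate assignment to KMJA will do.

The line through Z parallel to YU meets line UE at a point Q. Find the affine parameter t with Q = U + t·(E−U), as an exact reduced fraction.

t = 67/116

Assign K = (0, 0), M = (1, 0), J = (0, 1), A = (1, 3) — the answer is frame-independent, so this choice is without loss of generality.
1. U lies on line JA with JU:UA = 1:4 ⇒ U = (1/5, 7/5)
2. E is the centroid of triangle JKM ⇒ E = (1/3, 1/3)
3. Z lies on line KM with KZ:ZM = 5:1 ⇒ Z = (5/6, 0)
4. Y lies on line MJ with MY:YJ = -2:5 ⇒ Y = (5/3, -2/3)
through Z parallel to YU: direction (-22/15, 31/15); meets UE at Q = (241/870, 341/435)
Q = U + t·(E−U) with t = 67/116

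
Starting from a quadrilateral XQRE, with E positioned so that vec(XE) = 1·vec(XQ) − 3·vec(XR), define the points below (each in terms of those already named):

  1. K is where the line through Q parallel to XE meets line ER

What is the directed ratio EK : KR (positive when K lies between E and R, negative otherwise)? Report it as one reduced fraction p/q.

Assign X = (0, 0), Q = (1, 0), R = (0, 1), E = (1, -3) — the answer is frame-independent, so this choice is without loss of generality.
1. K is where the line through Q parallel to XE meets line ER ⇒ K = (-2, 9)
K = E + t·(R−E) with t = 3, so EK:KR = t:(1−t) = 3:-2

EK:KR = -3/2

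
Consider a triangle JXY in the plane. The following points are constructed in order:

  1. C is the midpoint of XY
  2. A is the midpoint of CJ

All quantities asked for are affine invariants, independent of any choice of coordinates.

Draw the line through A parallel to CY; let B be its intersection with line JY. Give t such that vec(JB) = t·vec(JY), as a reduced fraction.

t = 1/2

Assign J = (0, 0), X = (1, 0), Y = (0, 1) — the answer is frame-independent, so this choice is without loss of generality.
1. C is the midpoint of XY ⇒ C = (1/2, 1/2)
2. A is the midpoint of CJ ⇒ A = (1/4, 1/4)
through A parallel to CY: direction (-1/2, 1/2); meets JY at B = (0, 1/2)
B = J + t·(Y−J) with t = 1/2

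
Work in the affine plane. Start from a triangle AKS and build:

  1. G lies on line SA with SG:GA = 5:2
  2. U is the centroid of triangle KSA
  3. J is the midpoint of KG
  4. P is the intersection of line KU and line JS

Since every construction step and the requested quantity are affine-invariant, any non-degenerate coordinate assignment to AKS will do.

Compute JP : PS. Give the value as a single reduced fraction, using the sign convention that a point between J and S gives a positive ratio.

Set A = (0, 0), K = (1, 0), S = (0, 1); any affine frame gives the same invariant.
1. G lies on line SA with SG:GA = 5:2 ⇒ G = (0, 2/7)
2. U is the centroid of triangle KSA ⇒ U = (1/3, 1/3)
3. J is the midpoint of KG ⇒ J = (1/2, 1/7)
4. P is the intersection of line KU and line JS ⇒ P = (7/17, 5/17)
P = J + t·(S−J) with t = 3/17, so JP:PS = t:(1−t) = 3/17:14/17

JP:PS = 3/14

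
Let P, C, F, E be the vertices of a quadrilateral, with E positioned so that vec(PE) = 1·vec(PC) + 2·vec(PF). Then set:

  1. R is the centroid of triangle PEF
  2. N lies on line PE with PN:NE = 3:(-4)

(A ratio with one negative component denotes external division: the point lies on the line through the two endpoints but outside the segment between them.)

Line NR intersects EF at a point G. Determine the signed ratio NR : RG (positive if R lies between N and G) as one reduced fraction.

Assign P = (0, 0), C = (1, 0), F = (0, 1), E = (1, 2) — the answer is frame-independent, so this choice is without loss of generality.
1. R is the centroid of triangle PEF ⇒ R = (1/3, 1)
2. N lies on line PE with PN:NE = 3:(-4) ⇒ N = (-3, -6)
line NR meets EF at G = (7/11, 18/11)
R = N + t·(G−N) with t = 11/12, so NR:RG = 11/12:1/12

NR:RG = 11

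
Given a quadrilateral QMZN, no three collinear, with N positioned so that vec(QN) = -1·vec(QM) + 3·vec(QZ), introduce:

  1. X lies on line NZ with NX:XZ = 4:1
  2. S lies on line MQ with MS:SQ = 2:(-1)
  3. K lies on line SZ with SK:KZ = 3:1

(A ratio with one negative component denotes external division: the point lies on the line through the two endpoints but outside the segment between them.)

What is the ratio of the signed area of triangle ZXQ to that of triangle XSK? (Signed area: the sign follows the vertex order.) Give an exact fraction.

Set Q = (0, 0), M = (1, 0), Z = (0, 1), N = (-1, 3); any affine frame gives the same invariant.
1. X lies on line NZ with NX:XZ = 4:1 ⇒ X = (-1/5, 7/5)
2. S lies on line MQ with MS:SQ = 2:(-1) ⇒ S = (-1, 0)
3. K lies on line SZ with SK:KZ = 3:1 ⇒ K = (-1/4, 3/4)
2·[ZXQ] = 1/5, 2·[XSK] = 9/20
[ZXQ]:[XSK] = 1/5:9/20 = 4/9

[ZXQ]:[XSK] = 4/9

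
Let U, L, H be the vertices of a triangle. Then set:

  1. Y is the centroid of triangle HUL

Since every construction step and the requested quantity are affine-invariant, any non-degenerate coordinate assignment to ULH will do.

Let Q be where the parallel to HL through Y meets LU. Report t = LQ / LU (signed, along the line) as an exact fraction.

Set U = (0, 0), L = (1, 0), H = (0, 1); any affine frame gives the same invariant.
1. Y is the centroid of triangle HUL ⇒ Y = (1/3, 1/3)
through Y parallel to HL: direction (1, -1); meets LU at Q = (2/3, 0)
Q = L + t·(U−L) with t = 1/3

t = 1/3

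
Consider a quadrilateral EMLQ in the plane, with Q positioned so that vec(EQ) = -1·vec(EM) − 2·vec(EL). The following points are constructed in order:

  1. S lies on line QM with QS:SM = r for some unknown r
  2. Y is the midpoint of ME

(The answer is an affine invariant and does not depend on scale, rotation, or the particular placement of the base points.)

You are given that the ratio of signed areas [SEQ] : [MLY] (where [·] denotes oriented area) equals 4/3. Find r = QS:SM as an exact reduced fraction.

r = 1/2

Work in coordinates with E = (0, 0), M = (1, 0), L = (0, 1), Q = (-1, -2).
1. With QS:SM = r, write λ = r/(r+1) so S = Q + λ·(M−Q); S is affine-linear in λ
2. Y is the midpoint of ME ⇒ Y = (1/2, 0)
Every point depending on S is an affine combination of S and λ-independent points, so each such coordinate is linear in λ; the λ² term in each signed area is a multiple of (M−Q)×(M−Q) = 0, so 2·[SEQ] and 2·[MLY] are each linear in λ. Evaluating at λ=0 and λ=1:
  2·[SEQ] = 2·λ,   2·[MLY] = 1/2
So [SEQ]:[MLY] = (2·λ) / (1/2). Setting this equal to 4/3:
  2·λ = 4/3·(1/2)  ⇒  λ = 1/3
Then r = λ/(1−λ) = (1/3)/(2/3) = 1/2. Check: with r = 1/2, S = (-1/3, -4/3) and [SEQ]:[MLY] = 4/3 as required.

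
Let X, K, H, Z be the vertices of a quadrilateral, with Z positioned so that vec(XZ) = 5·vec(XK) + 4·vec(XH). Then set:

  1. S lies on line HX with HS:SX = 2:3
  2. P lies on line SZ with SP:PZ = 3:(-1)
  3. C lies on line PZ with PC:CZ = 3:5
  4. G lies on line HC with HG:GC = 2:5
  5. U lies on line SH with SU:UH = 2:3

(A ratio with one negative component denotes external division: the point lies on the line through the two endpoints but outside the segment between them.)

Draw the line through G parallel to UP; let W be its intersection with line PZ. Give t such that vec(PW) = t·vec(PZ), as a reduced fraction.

Assign X = (0, 0), K = (1, 0), H = (0, 1), Z = (5, 4) — the answer is frame-independent, so this choice is without loss of generality.
1. S lies on line HX with HS:SX = 2:3 ⇒ S = (0, 3/5)
2. P lies on line SZ with SP:PZ = 3:(-1) ⇒ P = (15/2, 57/10)
3. C lies on line PZ with PC:CZ = 3:5 ⇒ C = (105/16, 81/16)
4. G lies on line HC with HG:GC = 2:5 ⇒ G = (15/8, 121/56)
5. U lies on line SH with SU:UH = 2:3 ⇒ U = (0, 19/25)
through G parallel to UP: direction (15/2, 247/50); meets PZ at W = (855/56, 615/56)
W = P + t·(Z−P) with t = -87/28

t = -87/28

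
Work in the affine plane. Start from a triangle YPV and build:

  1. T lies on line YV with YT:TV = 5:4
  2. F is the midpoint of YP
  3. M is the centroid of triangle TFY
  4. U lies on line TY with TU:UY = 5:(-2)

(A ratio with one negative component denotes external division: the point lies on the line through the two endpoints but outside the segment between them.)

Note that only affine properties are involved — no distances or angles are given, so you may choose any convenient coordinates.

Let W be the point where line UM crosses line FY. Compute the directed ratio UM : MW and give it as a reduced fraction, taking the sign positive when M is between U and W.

Set Y = (0, 0), P = (1, 0), V = (0, 1); any affine frame gives the same invariant.
1. T lies on line YV with YT:TV = 5:4 ⇒ T = (0, 5/9)
2. F is the midpoint of YP ⇒ F = (1/2, 0)
3. M is the centroid of triangle TFY ⇒ M = (1/6, 5/27)
4. U lies on line TY with TU:UY = 5:(-2) ⇒ U = (0, -10/27)
line UM meets FY at W = (1/9, 0)
M = U + t·(W−U) with t = 3/2, so UM:MW = 3/2:-1/2

UM:MW = -3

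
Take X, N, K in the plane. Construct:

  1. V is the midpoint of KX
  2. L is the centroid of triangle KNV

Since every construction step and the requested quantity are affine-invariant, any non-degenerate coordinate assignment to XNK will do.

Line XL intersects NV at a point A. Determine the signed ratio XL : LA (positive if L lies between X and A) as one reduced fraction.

Choose coordinates X = (0, 0), N = (1, 0), K = (0, 1).
1. V is the midpoint of KX ⇒ V = (0, 1/2)
2. L is the centroid of triangle KNV ⇒ L = (1/3, 1/2)
line XL meets NV at A = (1/4, 3/8)
L = X + t·(A−X) with t = 4/3, so XL:LA = 4/3:-1/3

XL:LA = -4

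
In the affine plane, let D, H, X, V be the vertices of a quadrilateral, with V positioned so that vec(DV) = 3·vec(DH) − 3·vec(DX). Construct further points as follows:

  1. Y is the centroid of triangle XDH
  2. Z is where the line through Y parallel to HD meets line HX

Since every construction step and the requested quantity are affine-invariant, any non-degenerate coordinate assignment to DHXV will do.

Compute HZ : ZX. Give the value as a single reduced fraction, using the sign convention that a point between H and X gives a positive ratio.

HZ:ZX = 1/2

Set D = (0, 0), H = (1, 0), X = (0, 1), V = (3, -3); any affine frame gives the same invariant.
1. Y is the centroid of triangle XDH ⇒ Y = (1/3, 1/3)
2. Z is where the line through Y parallel to HD meets line HX ⇒ Z = (2/3, 1/3)
Z = H + t·(X−H) with t = 1/3, so HZ:ZX = t:(1−t) = 1/3:2/3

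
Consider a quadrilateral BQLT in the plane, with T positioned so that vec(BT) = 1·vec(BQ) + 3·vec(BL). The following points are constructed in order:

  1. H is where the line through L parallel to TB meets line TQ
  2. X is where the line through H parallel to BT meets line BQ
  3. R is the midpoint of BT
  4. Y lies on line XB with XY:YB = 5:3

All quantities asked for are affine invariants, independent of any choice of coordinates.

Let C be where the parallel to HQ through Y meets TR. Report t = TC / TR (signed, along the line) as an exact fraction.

Work in coordinates with B = (0, 0), Q = (1, 0), L = (0, 1), T = (1, 3).
1. H is where the line through L parallel to TB meets line TQ ⇒ H = (1, 4)
2. X is where the line through H parallel to BT meets line BQ ⇒ X = (-1/3, 0)
3. R is the midpoint of BT ⇒ R = (1/2, 3/2)
4. Y lies on line XB with XY:YB = 5:3 ⇒ Y = (-1/8, 0)
through Y parallel to HQ: direction (0, -4); meets TR at C = (-1/8, -3/8)
C = T + t·(R−T) with t = 9/4

t = 9/4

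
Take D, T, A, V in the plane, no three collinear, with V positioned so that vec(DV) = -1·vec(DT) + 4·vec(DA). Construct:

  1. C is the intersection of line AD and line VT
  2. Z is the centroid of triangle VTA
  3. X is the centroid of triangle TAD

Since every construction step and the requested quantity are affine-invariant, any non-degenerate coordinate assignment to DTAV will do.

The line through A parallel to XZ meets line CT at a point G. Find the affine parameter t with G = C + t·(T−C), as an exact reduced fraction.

t = -1/2

Set D = (0, 0), T = (1, 0), A = (0, 1), V = (-1, 4); any affine frame gives the same invariant.
1. C is the intersection of line AD and line VT ⇒ C = (0, 2)
2. Z is the centroid of triangle VTA ⇒ Z = (0, 5/3)
3. X is the centroid of triangle TAD ⇒ X = (1/3, 1/3)
through A parallel to XZ: direction (-1/3, 4/3); meets CT at G = (-1/2, 3)
G = C + t·(T−C) with t = -1/2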